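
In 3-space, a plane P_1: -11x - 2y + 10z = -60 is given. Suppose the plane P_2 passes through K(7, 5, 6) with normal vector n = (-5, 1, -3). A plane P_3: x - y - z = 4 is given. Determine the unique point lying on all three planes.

(8, 1, 3)

P_2: n·r = n·K gives -5x + y - 3z = -48.
Solving the 3×3 linear system -11x - 2y + 10z = -60, -5x + y - 3z = -48, x - y - z = 4 (e.g. by elimination or Cramer's rule, determinant = 100) gives (8, 1, 3).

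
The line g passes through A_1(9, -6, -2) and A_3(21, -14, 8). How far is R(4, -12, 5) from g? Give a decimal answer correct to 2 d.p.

A direction vector for g is A_3 − A_1 = (12, -8, 10).
Taking (9, -6, -2) on g with direction v = (12, -8, 10): w = R − (9, -6, -2) = (-5, -6, 7), and w × v = (-4, 134, 112).
Distance = |w × v| / |v| = √30516 / √308 ≈ 9.95.

9.95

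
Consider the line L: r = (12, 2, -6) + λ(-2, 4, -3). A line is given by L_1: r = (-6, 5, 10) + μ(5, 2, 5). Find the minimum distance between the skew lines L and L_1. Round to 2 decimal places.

24.26

Common perpendicular direction n = (-2, 4, -3) × (5, 2, 5) = (26, -5, -24).
With w = (-6, 5, 10) − (12, 2, -6) = (-18, 3, 16), w · n = -867.
Distance = |w · n| / |n| = |-867| / √1277 ≈ 24.26.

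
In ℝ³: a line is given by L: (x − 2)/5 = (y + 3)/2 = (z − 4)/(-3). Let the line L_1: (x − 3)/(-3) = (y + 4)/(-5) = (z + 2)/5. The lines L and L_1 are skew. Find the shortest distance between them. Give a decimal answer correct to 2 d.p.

L has direction (5, 2, -3) through (2, -3, 4).
L_1 has direction (-3, -5, 5) through (3, -4, -2).
Common perpendicular direction n = (5, 2, -3) × (-3, -5, 5) = (-5, -16, -19).
With w = (3, -4, -2) − (2, -3, 4) = (1, -1, -6), w · n = 125.
Distance = |w · n| / |n| = |125| / √642 ≈ 4.93.

4.93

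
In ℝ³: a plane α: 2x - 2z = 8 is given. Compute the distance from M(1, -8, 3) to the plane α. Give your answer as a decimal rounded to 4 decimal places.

n·M − d = (2)·(1) + (0)·(-8) + (-2)·(3) − 8 = -12; |n| = √8.
Distance = |-12| / √8 = 12/√8 ≈ 4.2426.

4.2426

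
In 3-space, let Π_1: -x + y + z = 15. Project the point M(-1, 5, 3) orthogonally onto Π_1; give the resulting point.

Foot = M − λn with λ = (n·M − d)/|n|² = (9 − 15)/3 = -2.
Foot = (-1, 5, 3) − (-2)·(-1, 1, 1) = (-3, 7, 5).

(-3, 7, 5)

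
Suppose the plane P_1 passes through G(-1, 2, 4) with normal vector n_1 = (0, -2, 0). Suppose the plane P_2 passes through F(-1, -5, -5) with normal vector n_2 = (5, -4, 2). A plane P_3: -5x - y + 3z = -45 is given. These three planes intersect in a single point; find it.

P_1: n_1·r = n_1·G gives -2y = -4.
P_2: n_2·r = n_2·F gives 5x - 4y + 2z = 5.
Solving the 3×3 linear system -2y = -4, 5x - 4y + 2z = 5, -5x - y + 3z = -45 (e.g. by elimination or Cramer's rule, determinant = 50) gives (5, 2, -6).

(5, 2, -6)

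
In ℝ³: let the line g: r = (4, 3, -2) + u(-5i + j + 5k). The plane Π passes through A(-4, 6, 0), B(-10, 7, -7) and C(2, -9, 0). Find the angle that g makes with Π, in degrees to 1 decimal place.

63.8

AB = (-6, 1, -7), AC = (6, -15, 0); a normal to Π is AB × AC = (-105, -42, 84).
Using A: Π has equation -105x - 42y + 84z = 168.
sin θ = |n·v| / (|n||v|) = |903| / (√19845 · √51) = 0.89759.
θ ≈ 63.8°.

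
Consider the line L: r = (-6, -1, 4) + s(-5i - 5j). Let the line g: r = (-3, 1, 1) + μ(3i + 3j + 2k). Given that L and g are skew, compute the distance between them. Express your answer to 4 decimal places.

0.7071

Common perpendicular direction n = (-5, -5, 0) × (3, 3, 2) = (-10, 10, 0).
With w = (-3, 1, 1) − (-6, -1, 4) = (3, 2, -3), w · n = -10.
Distance = |w · n| / |n| = |-10| / √200 ≈ 0.7071.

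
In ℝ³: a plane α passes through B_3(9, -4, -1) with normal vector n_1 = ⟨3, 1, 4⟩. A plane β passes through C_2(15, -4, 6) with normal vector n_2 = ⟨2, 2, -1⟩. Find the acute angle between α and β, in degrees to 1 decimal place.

α: n_1·r = n_1·B_3 gives 3x + y + 4z = 19.
β: n_2·r = n_2·C_2 gives 2x + 2y - z = 16.
cos θ = |n₁·n₂| / (|n₁||n₂|) = |4| / (√26 · √9).
θ = arccos(0.26149) ≈ 74.8°.

74.8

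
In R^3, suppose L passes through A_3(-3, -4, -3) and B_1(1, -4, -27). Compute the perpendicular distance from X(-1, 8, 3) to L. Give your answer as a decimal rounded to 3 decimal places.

A direction vector for L is B_1 − A_3 = (4, 0, -24).
Taking (-3, -4, -3) on L with direction v = (4, 0, -24): w = X − (-3, -4, -3) = (2, 12, 6), and w × v = (-288, 72, -48).
Distance = |w × v| / |v| = √90432 / √592 ≈ 12.359.

12.359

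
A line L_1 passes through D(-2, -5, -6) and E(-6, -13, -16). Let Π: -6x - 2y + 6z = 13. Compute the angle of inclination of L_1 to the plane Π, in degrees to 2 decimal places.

A direction vector for L_1 is E − D = (-4, -8, -10).
sin θ = |n·v| / (|n||v|) = |-20| / (√76 · √180) = 0.17100.
θ ≈ 9.85°.

9.85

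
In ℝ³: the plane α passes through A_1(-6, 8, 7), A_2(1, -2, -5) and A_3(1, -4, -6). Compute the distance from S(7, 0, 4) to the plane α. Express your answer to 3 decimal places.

A_1A_2 = (7, -10, -12), A_1A_3 = (7, -12, -13); a normal to α is A_1A_2 × A_1A_3 = (-14, 7, -14).
Using A_1: α has equation -14x + 7y - 14z = 42.
n·S − d = (-14)·(7) + (7)·(0) + (-14)·(4) − 42 = -196; |n| = √441.
Distance = |-196| / √441 = 196/√441 ≈ 9.333.

9.333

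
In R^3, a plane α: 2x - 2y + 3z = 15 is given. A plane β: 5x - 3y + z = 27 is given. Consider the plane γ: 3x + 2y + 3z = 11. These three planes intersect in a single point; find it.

(4, -2, 1)

Solving the 3×3 linear system 2x - 2y + 3z = 15, 5x - 3y + z = 27, 3x + 2y + 3z = 11 (e.g. by elimination or Cramer's rule, determinant = 59) gives (4, -2, 1).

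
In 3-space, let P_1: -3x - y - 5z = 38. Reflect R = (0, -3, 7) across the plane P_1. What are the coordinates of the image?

λ = (n·R − d)/|n|² = (-32 − 38)/35 = -2.
Reflection = R − 2λn = (0, -3, 7) − (-4)·(-3, -1, -5) = (-12, -7, -13).

(-12, -7, -13)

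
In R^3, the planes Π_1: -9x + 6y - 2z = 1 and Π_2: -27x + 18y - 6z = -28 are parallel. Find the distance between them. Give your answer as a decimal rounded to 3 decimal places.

Rescale Π_2 by 1/3: -9x + 6y - 2z = -28/3. Then distance = |1 − (-28/3)| / √121 ≈ 0.939.

0.939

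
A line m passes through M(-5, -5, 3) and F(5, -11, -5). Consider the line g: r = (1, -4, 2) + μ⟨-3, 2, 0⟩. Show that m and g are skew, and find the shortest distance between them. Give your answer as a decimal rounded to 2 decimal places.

A direction vector for m is F − M = (10, -6, -8).
Common perpendicular direction n = (10, -6, -8) × (-3, 2, 0) = (16, 24, 2).
With w = (1, -4, 2) − (-5, -5, 3) = (6, 1, -1), w · n = 118.
Since n ≠ 0 the lines are not parallel, and w · n = 118 ≠ 0 so they do not intersect; hence they are skew.
Distance = |w · n| / |n| = |118| / √836 ≈ 4.08.

4.08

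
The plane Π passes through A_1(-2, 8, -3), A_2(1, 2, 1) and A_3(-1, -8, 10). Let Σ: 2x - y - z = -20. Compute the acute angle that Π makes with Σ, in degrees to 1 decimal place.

A_1A_2 = (3, -6, 4), A_1A_3 = (1, -16, 13); a normal to Π is A_1A_2 × A_1A_3 = (-14, -35, -42).
Using A_1: Π has equation -14x - 35y - 42z = -126.
cos θ = |n₁·n₂| / (|n₁||n₂|) = |49| / (√3185 · √6).
θ = arccos(0.35446) ≈ 69.2°.

69.2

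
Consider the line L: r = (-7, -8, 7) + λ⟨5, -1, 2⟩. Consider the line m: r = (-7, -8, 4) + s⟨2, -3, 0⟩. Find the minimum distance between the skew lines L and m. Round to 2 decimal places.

2.62

Common perpendicular direction n = (5, -1, 2) × (2, -3, 0) = (6, 4, -13).
With w = (-7, -8, 4) − (-7, -8, 7) = (0, 0, -3), w · n = 39.
Distance = |w · n| / |n| = |39| / √221 ≈ 2.62.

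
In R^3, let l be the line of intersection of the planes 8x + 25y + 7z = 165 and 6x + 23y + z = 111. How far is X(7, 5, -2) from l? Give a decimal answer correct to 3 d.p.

Direction of l: (8, 25, 7) × (6, 23, 1) = (-136, 34, 34).
A point on l: solving the two plane equations with x = 6 gives (6, 3, 6).
Taking (6, 3, 6) on l with direction v = (-136, 34, 34): w = X − (6, 3, 6) = (1, 2, -8), and w × v = (340, 1054, 306).
Distance = |w × v| / |v| = √1320152 / √20808 ≈ 7.965.

7.965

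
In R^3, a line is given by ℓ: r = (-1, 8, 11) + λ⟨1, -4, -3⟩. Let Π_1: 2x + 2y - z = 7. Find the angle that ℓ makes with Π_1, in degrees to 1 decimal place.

sin θ = |n·v| / (|n||v|) = |-3| / (√9 · √26) = 0.19612.
θ ≈ 11.3°.

11.3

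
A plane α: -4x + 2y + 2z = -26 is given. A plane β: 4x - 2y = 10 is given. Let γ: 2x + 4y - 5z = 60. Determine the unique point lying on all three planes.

(4, 3, -8)

Solving the 3×3 linear system -4x + 2y + 2z = -26, 4x - 2y = 10, 2x + 4y - 5z = 60 (e.g. by elimination or Cramer's rule, determinant = 40) gives (4, 3, -8).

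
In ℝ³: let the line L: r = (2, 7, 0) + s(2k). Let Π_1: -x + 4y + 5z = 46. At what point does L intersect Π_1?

Substitute r = (2, 7, 0) + t(0, 0, 2) into the plane: 26 + 10t = 46, so t = 2.
Intersection: (2, 7, 0) + 2·(0, 0, 2) = (2, 7, 4).

(2, 7, 4)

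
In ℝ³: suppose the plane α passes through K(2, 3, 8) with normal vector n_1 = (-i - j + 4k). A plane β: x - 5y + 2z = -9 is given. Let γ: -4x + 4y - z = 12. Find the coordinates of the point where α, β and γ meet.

α: n_1·r = n_1·K gives -x - y + 4z = 27.
Solving the 3×3 linear system -x - y + 4z = 27, x - 5y + 2z = -9, -4x + 4y - z = 12 (e.g. by elimination or Cramer's rule, determinant = -54) gives (0, 5, 8).

(0, 5, 8)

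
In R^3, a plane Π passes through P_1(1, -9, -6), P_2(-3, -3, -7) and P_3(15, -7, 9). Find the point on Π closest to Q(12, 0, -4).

(6, -3, 2)

P_1P_2 = (-4, 6, -1), P_1P_3 = (14, 2, 15); a normal to Π is P_1P_2 × P_1P_3 = (92, 46, -92).
Using P_1: Π has equation 92x + 46y - 92z = 230.
Foot = Q − λn with λ = (n·Q − d)/|n|² = (1472 − 230)/19044 = 3/46.
Foot = (12, 0, -4) − (3/46)·(92, 46, -92) = (6, -3, 2).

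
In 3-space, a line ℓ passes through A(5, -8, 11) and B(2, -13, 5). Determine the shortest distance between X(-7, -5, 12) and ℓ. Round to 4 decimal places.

A direction vector for ℓ is B − A = (-3, -5, -6).
Taking (5, -8, 11) on ℓ with direction v = (-3, -5, -6): w = X − (5, -8, 11) = (-12, 3, 1), and w × v = (-13, -75, 69).
Distance = |w × v| / |v| = √10555 / √70 ≈ 12.2795.

12.2795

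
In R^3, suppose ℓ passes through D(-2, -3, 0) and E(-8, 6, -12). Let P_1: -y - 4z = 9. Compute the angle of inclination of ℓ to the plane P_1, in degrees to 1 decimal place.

A direction vector for ℓ is E − D = (-6, 9, -12).
sin θ = |n·v| / (|n||v|) = |39| / (√17 · √261) = 0.58549.
θ ≈ 35.8°.

35.8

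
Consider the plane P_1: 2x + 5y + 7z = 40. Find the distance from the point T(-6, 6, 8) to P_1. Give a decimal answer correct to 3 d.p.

n·T − d = (2)·(-6) + (5)·(6) + (7)·(8) − 40 = 34; |n| = √78.
Distance = |34| / √78 = 34/√78 ≈ 3.850.

3.850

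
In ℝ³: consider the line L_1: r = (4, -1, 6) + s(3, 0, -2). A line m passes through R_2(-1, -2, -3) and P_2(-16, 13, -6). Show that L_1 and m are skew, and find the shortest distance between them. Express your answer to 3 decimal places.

A direction vector for m is P_2 − R_2 = (-15, 15, -3).
Common perpendicular direction n = (3, 0, -2) × (-15, 15, -3) = (30, 39, 45).
With w = (-1, -2, -3) − (4, -1, 6) = (-5, -1, -9), w · n = -594.
Since n ≠ 0 the lines are not parallel, and w · n = -594 ≠ 0 so they do not intersect; hence they are skew.
Distance = |w · n| / |n| = |-594| / √4446 ≈ 8.908.

8.908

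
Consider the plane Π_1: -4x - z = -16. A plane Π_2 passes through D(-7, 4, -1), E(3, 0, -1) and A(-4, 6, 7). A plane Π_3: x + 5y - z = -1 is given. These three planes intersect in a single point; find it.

DE = (10, -4, 0), DA = (3, 2, 8); a normal to Π_2 is DE × DA = (-32, -80, 32).
Using D: Π_2 has equation -32x - 80y + 32z = -128.
Solving the 3×3 linear system -4x - z = -16, -32x - 80y + 32z = -128, x + 5y - z = -1 (e.g. by elimination or Cramer's rule, determinant = 400) gives (5, -2, -4).

(5, -2, -4)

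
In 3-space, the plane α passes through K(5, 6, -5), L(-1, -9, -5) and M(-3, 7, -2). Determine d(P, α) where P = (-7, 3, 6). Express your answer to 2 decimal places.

KL = (-6, -15, 0), KM = (-8, 1, 3); a normal to α is KL × KM = (-45, 18, -126).
Using K: α has equation -45x + 18y - 126z = 513.
n·P − d = (-45)·(-7) + (18)·(3) + (-126)·(6) − 513 = -900; |n| = √18225.
Distance = |-900| / √18225 = 900/√18225 ≈ 6.67.

6.67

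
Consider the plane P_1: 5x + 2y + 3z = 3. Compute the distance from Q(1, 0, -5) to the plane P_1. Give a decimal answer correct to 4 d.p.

2.1089

n·Q − d = (5)·(1) + (2)·(0) + (3)·(-5) − 3 = -13; |n| = √38.
Distance = |-13| / √38 = 13/√38 ≈ 2.1089.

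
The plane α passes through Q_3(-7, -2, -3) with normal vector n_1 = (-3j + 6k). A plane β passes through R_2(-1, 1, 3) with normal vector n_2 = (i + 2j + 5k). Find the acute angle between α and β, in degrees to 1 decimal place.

49.2

α: n_1·r = n_1·Q_3 gives -3y + 6z = -12.
β: n_2·r = n_2·R_2 gives x + 2y + 5z = 16.
cos θ = |n₁·n₂| / (|n₁||n₂|) = |24| / (√45 · √30).
θ = arccos(0.65320) ≈ 49.2°.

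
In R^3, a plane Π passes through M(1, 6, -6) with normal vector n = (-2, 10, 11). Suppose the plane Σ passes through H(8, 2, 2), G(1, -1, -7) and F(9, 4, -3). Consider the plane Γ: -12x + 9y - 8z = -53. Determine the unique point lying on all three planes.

(8, 3, -2)

Π: n·r = n·M gives -2x + 10y + 11z = -8.
HG = (-7, -3, -9), HF = (1, 2, -5); a normal to Σ is HG × HF = (33, -44, -11).
Using H: Σ has equation 33x - 44y - 11z = 154.
Solving the 3×3 linear system -2x + 10y + 11z = -8, 33x - 44y - 11z = 154, -12x + 9y - 8z = -53 (e.g. by elimination or Cramer's rule, determinant = 517) gives (8, 3, -2).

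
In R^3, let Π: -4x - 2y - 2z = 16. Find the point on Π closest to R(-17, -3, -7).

(-5, 3, -1)

Foot = R − λn with λ = (n·R − d)/|n|² = (88 − 16)/24 = 3.
Foot = (-17, -3, -7) − 3·(-4, -2, -2) = (-5, 3, -1).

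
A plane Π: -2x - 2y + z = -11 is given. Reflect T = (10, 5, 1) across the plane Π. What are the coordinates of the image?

λ = (n·T − d)/|n|² = (-29 − (-11))/9 = -2.
Reflection = T − 2λn = (10, 5, 1) − (-4)·(-2, -2, 1) = (2, -3, 5).

(2, -3, 5)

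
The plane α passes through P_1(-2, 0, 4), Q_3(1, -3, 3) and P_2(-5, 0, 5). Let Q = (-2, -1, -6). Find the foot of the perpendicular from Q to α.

(1, -1, 3)

P_1Q_3 = (3, -3, -1), P_1P_2 = (-3, 0, 1); a normal to α is P_1Q_3 × P_1P_2 = (-3, 0, -9).
Using P_1: α has equation -3x - 9z = -30.
Foot = Q − λn with λ = (n·Q − d)/|n|² = (60 − (-30))/90 = 1.
Foot = (-2, -1, -6) − 1·(-3, 0, -9) = (1, -1, 3).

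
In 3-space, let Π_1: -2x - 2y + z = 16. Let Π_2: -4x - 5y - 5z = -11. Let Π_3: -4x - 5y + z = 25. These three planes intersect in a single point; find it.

(-6, 1, 6)

Solving the 3×3 linear system -2x - 2y + z = 16, -4x - 5y - 5z = -11, -4x - 5y + z = 25 (e.g. by elimination or Cramer's rule, determinant = 12) gives (-6, 1, 6).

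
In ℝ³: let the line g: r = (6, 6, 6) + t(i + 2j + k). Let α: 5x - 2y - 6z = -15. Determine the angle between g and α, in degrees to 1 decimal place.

14.7

sin θ = |n·v| / (|n||v|) = |-5| / (√65 · √6) = 0.25318.
θ ≈ 14.7°.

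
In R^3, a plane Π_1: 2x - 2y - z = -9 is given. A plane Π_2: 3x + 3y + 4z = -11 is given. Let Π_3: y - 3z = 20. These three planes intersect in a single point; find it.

(-2, 5, -5)

Solving the 3×3 linear system 2x - 2y - z = -9, 3x + 3y + 4z = -11, y - 3z = 20 (e.g. by elimination or Cramer's rule, determinant = -47) gives (-2, 5, -5).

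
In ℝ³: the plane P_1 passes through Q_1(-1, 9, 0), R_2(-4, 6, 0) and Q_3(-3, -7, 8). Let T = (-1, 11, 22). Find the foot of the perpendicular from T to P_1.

(7, 3, 8)

Q_1R_2 = (-3, -3, 0), Q_1Q_3 = (-2, -16, 8); a normal to P_1 is Q_1R_2 × Q_1Q_3 = (-24, 24, 42).
Using Q_1: P_1 has equation -24x + 24y + 42z = 240.
Foot = T − λn with λ = (n·T − d)/|n|² = (1212 − 240)/2916 = 1/3.
Foot = (-1, 11, 22) − (1/3)·(-24, 24, 42) = (7, 3, 8).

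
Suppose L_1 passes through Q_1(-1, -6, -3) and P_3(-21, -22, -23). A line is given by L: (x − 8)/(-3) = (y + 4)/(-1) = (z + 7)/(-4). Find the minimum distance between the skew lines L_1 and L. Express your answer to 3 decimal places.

A direction vector for L_1 is P_3 − Q_1 = (-20, -16, -20).
L has direction (-3, -1, -4) through (8, -4, -7).
Common perpendicular direction n = (-20, -16, -20) × (-3, -1, -4) = (44, -20, -28).
With w = (8, -4, -7) − (-1, -6, -3) = (9, 2, -4), w · n = 468.
Distance = |w · n| / |n| = |468| / √3120 ≈ 8.379.

8.379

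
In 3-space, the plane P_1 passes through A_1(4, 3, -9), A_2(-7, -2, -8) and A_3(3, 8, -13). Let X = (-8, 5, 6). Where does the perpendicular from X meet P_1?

A_1A_2 = (-11, -5, 1), A_1A_3 = (-1, 5, -4); a normal to P_1 is A_1A_2 × A_1A_3 = (15, -45, -60).
Using A_1: P_1 has equation 15x - 45y - 60z = 465.
Foot = X − λn with λ = (n·X − d)/|n|² = (-705 − 465)/5850 = -1/5.
Foot = (-8, 5, 6) − (-1/5)·(15, -45, -60) = (-5, -4, -6).

(-5, -4, -6)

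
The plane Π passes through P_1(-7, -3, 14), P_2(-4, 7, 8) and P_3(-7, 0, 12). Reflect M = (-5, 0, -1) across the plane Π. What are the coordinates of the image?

(-9, 12, 17)

P_1P_2 = (3, 10, -6), P_1P_3 = (0, 3, -2); a normal to Π is P_1P_2 × P_1P_3 = (-2, 6, 9).
Using P_1: Π has equation -2x + 6y + 9z = 122.
λ = (n·M − d)/|n|² = (1 − 122)/121 = -1.
Reflection = M − 2λn = (-5, 0, -1) − (-2)·(-2, 6, 9) = (-9, 12, 17).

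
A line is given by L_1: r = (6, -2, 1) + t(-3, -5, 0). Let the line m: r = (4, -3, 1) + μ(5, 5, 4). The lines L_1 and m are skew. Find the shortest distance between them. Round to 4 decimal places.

Common perpendicular direction n = (-3, -5, 0) × (5, 5, 4) = (-20, 12, 10).
With w = (4, -3, 1) − (6, -2, 1) = (-2, -1, 0), w · n = 28.
Distance = |w · n| / |n| = |28| / √644 ≈ 1.1034.

1.1034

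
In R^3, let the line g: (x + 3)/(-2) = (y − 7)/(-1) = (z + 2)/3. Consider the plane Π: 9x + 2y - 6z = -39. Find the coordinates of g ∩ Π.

g has direction (-2, -1, 3) through (-3, 7, -2).
Substitute r = (-3, 7, -2) + t(-2, -1, 3) into the plane: -1 + (-38)t = -39, so t = 1.
Intersection: (-3, 7, -2) + 1·(-2, -1, 3) = (-5, 6, 1).

(-5, 6, 1)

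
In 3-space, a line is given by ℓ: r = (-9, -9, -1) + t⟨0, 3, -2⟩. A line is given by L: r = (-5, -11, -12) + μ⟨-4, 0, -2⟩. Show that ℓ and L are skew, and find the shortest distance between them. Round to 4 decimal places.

Common perpendicular direction n = (0, 3, -2) × (-4, 0, -2) = (-6, 8, 12).
With w = (-5, -11, -12) − (-9, -9, -1) = (4, -2, -11), w · n = -172.
Since n ≠ 0 the lines are not parallel, and w · n = -172 ≠ 0 so they do not intersect; hence they are skew.
Distance = |w · n| / |n| = |-172| / √244 ≈ 11.0112.

11.0112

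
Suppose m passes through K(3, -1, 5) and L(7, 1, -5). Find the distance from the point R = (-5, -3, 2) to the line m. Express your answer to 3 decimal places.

8.758

A direction vector for m is L − K = (4, 2, -10).
Taking (3, -1, 5) on m with direction v = (4, 2, -10): w = R − (3, -1, 5) = (-8, -2, -3), and w × v = (26, -92, -8).
Distance = |w × v| / |v| = √9204 / √120 ≈ 8.758.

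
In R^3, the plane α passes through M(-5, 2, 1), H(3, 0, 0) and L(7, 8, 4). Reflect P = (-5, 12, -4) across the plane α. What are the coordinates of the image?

(-5, 4, 12)

MH = (8, -2, -1), ML = (12, 6, 3); a normal to α is MH × ML = (0, -36, 72).
Using M: α has equation -36y + 72z = 0.
λ = (n·P − d)/|n|² = (-720 − 0)/6480 = -1/9.
Reflection = P − 2λn = (-5, 12, -4) − (-2/9)·(0, -36, 72) = (-5, 4, 12).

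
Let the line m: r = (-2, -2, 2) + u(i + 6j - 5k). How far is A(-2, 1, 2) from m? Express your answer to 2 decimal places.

1.94

Taking (-2, -2, 2) on m with direction v = (1, 6, -5): w = A − (-2, -2, 2) = (0, 3, 0), and w × v = (-15, 0, -3).
Distance = |w × v| / |v| = √234 / √62 ≈ 1.94.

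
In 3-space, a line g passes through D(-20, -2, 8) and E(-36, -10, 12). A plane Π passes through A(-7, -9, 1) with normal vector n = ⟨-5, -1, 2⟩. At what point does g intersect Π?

A direction vector for g is E − D = (-16, -8, 4).
Π: n·r = n·A gives -5x - y + 2z = 46.
Substitute r = (-20, -2, 8) + t(-16, -8, 4) into the plane: 118 + 96t = 46, so t = -3/4.
Intersection: (-20, -2, 8) + (-3/4)·(-16, -8, 4) = (-8, 4, 5).

(-8, 4, 5)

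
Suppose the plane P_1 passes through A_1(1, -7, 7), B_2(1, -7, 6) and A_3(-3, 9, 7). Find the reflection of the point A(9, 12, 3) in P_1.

(-15, 6, 3)

A_1B_2 = (0, 0, -1), A_1A_3 = (-4, 16, 0); a normal to P_1 is A_1B_2 × A_1A_3 = (16, 4, 0).
Using A_1: P_1 has equation 16x + 4y = -12.
λ = (n·A − d)/|n|² = (192 − (-12))/272 = 3/4.
Reflection = A − 2λn = (9, 12, 3) − (3/2)·(16, 4, 0) = (-15, 6, 3).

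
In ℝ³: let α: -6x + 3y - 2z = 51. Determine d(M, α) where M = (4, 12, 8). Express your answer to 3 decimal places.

n·M − d = (-6)·(4) + (3)·(12) + (-2)·(8) − 51 = -55; |n| = √49.
Distance = |-55| / √49 = 55/√49 ≈ 7.857.

7.857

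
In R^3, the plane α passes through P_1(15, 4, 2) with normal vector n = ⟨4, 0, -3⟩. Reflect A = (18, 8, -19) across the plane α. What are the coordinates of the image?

(-6, 8, -1)

α: n·r = n·P_1 gives 4x - 3z = 54.
λ = (n·A − d)/|n|² = (129 − 54)/25 = 3.
Reflection = A − 2λn = (18, 8, -19) − 6·(4, 0, -3) = (-6, 8, -1).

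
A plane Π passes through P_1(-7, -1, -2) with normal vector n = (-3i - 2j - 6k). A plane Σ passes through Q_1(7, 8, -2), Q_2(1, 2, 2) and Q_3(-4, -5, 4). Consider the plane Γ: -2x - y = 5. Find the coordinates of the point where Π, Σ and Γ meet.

Π: n·r = n·P_1 gives -3x - 2y - 6z = 35.
Q_1Q_2 = (-6, -6, 4), Q_1Q_3 = (-11, -13, 6); a normal to Σ is Q_1Q_2 × Q_1Q_3 = (16, -8, 12).
Using Q_1: Σ has equation 16x - 8y + 12z = 24.
Solving the 3×3 linear system -3x - 2y - 6z = 35, 16x - 8y + 12z = 24, -2x - y = 5 (e.g. by elimination or Cramer's rule, determinant = 204) gives (1, -7, -4).

(1, -7, -4)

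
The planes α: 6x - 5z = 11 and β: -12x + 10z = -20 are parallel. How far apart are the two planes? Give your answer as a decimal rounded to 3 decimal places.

Rescale β by 1/(-2): 6x - 5z = 10. Then distance = |11 − 10| / √61 ≈ 0.128.

0.128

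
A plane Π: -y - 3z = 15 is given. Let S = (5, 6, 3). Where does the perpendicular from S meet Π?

Foot = S − λn with λ = (n·S − d)/|n|² = (-15 − 15)/10 = -3.
Foot = (5, 6, 3) − (-3)·(0, -1, -3) = (5, 3, -6).

(5, 3, -6)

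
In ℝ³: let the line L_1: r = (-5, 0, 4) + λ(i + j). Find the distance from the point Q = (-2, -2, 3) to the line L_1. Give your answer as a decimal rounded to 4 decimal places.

3.6742

Taking (-5, 0, 4) on L_1 with direction v = (1, 1, 0): w = Q − (-5, 0, 4) = (3, -2, -1), and w × v = (1, -1, 5).
Distance = |w × v| / |v| = √27 / √2 ≈ 3.6742.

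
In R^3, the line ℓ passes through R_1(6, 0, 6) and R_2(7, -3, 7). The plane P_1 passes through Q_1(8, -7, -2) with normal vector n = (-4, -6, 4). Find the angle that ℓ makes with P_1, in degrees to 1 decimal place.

A direction vector for ℓ is R_2 − R_1 = (1, -3, 1).
P_1: n·r = n·Q_1 gives -4x - 6y + 4z = 2.
sin θ = |n·v| / (|n||v|) = |18| / (√68 · √11) = 0.65815.
θ ≈ 41.2°.

41.2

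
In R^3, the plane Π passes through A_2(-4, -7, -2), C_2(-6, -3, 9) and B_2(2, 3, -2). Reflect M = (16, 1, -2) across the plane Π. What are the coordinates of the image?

A_2C_2 = (-2, 4, 11), A_2B_2 = (6, 10, 0); a normal to Π is A_2C_2 × A_2B_2 = (-110, 66, -44).
Using A_2: Π has equation -110x + 66y - 44z = 66.
λ = (n·M − d)/|n|² = (-1606 − 66)/18392 = -1/11.
Reflection = M − 2λn = (16, 1, -2) − (-2/11)·(-110, 66, -44) = (-4, 13, -10).

(-4, 13, -10)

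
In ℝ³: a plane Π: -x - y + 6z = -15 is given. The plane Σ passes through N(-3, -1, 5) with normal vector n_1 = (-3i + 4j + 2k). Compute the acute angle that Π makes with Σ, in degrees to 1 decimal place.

Σ: n_1·r = n_1·N gives -3x + 4y + 2z = 15.
cos θ = |n₁·n₂| / (|n₁||n₂|) = |11| / (√38 · √29).
θ = arccos(0.33136) ≈ 70.6°.

70.6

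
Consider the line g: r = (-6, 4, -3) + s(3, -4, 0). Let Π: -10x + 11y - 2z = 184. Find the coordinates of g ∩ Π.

(-9, 8, -3)

Substitute r = (-6, 4, -3) + t(3, -4, 0) into the plane: 110 + (-74)t = 184, so t = -1.
Intersection: (-6, 4, -3) + (-1)·(3, -4, 0) = (-9, 8, -3).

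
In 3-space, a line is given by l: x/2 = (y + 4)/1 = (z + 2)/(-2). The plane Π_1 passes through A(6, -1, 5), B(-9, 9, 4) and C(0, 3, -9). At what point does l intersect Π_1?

l has direction (2, 1, -2) through (0, -4, -2).
AB = (-15, 10, -1), AC = (-6, 4, -14); a normal to Π_1 is AB × AC = (-136, -204, 0).
Using A: Π_1 has equation -136x - 204y = -612.
Substitute r = (0, -4, -2) + t(2, 1, -2) into the plane: 816 + (-476)t = -612, so t = 3.
Intersection: (0, -4, -2) + 3·(2, 1, -2) = (6, -1, -8).

(6, -1, -8)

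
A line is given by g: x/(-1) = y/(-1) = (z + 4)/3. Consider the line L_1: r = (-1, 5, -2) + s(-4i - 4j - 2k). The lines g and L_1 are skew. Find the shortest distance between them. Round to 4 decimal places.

g has direction (-1, -1, 3) through (0, 0, -4).
Common perpendicular direction n = (-1, -1, 3) × (-4, -4, -2) = (14, -14, 0).
With w = (-1, 5, -2) − (0, 0, -4) = (-1, 5, 2), w · n = -84.
Distance = |w · n| / |n| = |-84| / √392 ≈ 4.2426.

4.2426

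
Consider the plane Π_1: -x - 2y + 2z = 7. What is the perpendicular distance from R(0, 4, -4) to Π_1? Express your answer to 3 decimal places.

n·R − d = (-1)·(0) + (-2)·(4) + (2)·(-4) − 7 = -23; |n| = √9.
Distance = |-23| / √9 = 23/√9 ≈ 7.667.

7.667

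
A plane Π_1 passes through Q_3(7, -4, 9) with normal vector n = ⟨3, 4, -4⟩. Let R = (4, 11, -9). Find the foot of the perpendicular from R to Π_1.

(-5, -1, 3)

Π_1: n·r = n·Q_3 gives 3x + 4y - 4z = -31.
Foot = R − λn with λ = (n·R − d)/|n|² = (92 − (-31))/41 = 3.
Foot = (4, 11, -9) − 3·(3, 4, -4) = (-5, -1, 3).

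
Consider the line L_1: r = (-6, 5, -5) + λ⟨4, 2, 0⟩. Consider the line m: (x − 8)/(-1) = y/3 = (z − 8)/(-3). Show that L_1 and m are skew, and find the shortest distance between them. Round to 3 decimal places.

m has direction (-1, 3, -3) through (8, 0, 8).
Common perpendicular direction n = (4, 2, 0) × (-1, 3, -3) = (-6, 12, 14).
With w = (8, 0, 8) − (-6, 5, -5) = (14, -5, 13), w · n = 38.
Since n ≠ 0 the lines are not parallel, and w · n = 38 ≠ 0 so they do not intersect; hence they are skew.
Distance = |w · n| / |n| = |38| / √376 ≈ 1.960.

1.960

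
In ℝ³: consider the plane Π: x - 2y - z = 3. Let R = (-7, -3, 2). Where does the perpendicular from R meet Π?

(-6, -5, 1)

Foot = R − λn with λ = (n·R − d)/|n|² = (-3 − 3)/6 = -1.
Foot = (-7, -3, 2) − (-1)·(1, -2, -1) = (-6, -5, 1).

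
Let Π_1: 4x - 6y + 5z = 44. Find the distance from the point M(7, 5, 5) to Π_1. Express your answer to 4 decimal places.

2.3932

n·M − d = (4)·(7) + (-6)·(5) + (5)·(5) − 44 = -21; |n| = √77.
Distance = |-21| / √77 = 21/√77 ≈ 2.3932.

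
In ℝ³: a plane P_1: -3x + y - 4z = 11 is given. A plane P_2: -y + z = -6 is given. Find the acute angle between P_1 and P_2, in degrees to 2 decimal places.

cos θ = |n₁·n₂| / (|n₁||n₂|) = |-5| / (√26 · √2).
θ = arccos(0.69338) ≈ 46.10°.

46.10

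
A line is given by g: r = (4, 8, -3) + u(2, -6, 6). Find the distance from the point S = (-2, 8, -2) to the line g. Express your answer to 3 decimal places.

Taking (4, 8, -3) on g with direction v = (2, -6, 6): w = S − (4, 8, -3) = (-6, 0, 1), and w × v = (6, 38, 36).
Distance = |w × v| / |v| = √2776 / √76 ≈ 6.044.

6.044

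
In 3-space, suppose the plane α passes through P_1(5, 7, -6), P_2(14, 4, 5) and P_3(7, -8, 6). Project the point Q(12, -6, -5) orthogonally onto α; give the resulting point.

P_1P_2 = (9, -3, 11), P_1P_3 = (2, -15, 12); a normal to α is P_1P_2 × P_1P_3 = (129, -86, -129).
Using P_1: α has equation 129x - 86y - 129z = 817.
Foot = Q − λn with λ = (n·Q − d)/|n|² = (2709 − 817)/40678 = 2/43.
Foot = (12, -6, -5) − (2/43)·(129, -86, -129) = (6, -2, 1).

(6, -2, 1)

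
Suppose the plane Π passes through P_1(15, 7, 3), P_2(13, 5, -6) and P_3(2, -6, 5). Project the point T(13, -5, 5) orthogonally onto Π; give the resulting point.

P_1P_2 = (-2, -2, -9), P_1P_3 = (-13, -13, 2); a normal to Π is P_1P_2 × P_1P_3 = (-121, 121, 0).
Using P_1: Π has equation -121x + 121y = -968.
Foot = T − λn with λ = (n·T − d)/|n|² = (-2178 − (-968))/29282 = -5/121.
Foot = (13, -5, 5) − (-5/121)·(-121, 121, 0) = (8, 0, 5).

(8, 0, 5)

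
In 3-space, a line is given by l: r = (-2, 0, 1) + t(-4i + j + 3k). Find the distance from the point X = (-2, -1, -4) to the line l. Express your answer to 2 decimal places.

Taking (-2, 0, 1) on l with direction v = (-4, 1, 3): w = X − (-2, 0, 1) = (0, -1, -5), and w × v = (2, 20, -4).
Distance = |w × v| / |v| = √420 / √26 ≈ 4.02.

4.02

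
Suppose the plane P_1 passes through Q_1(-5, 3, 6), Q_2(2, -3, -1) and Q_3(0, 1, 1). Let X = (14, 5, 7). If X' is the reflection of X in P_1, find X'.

(-6, 5, -13)

Q_1Q_2 = (7, -6, -7), Q_1Q_3 = (5, -2, -5); a normal to P_1 is Q_1Q_2 × Q_1Q_3 = (16, 0, 16).
Using Q_1: P_1 has equation 16x + 16z = 16.
λ = (n·X − d)/|n|² = (336 − 16)/512 = 5/8.
Reflection = X − 2λn = (14, 5, 7) − (5/4)·(16, 0, 16) = (-6, 5, -13).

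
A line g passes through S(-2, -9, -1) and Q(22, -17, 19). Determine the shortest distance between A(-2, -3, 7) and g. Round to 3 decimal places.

9.378

A direction vector for g is Q − S = (24, -8, 20).
Taking (-2, -9, -1) on g with direction v = (24, -8, 20): w = A − (-2, -9, -1) = (0, 6, 8), and w × v = (184, 192, -144).
Distance = |w × v| / |v| = √91456 / √1040 ≈ 9.378.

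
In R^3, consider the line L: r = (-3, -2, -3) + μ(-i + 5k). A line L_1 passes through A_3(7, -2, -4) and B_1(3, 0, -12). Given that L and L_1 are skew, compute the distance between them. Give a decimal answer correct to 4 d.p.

A direction vector for L_1 is B_1 − A_3 = (-4, 2, -8).
Common perpendicular direction n = (-1, 0, 5) × (-4, 2, -8) = (-10, -28, -2).
With w = (7, -2, -4) − (-3, -2, -3) = (10, 0, -1), w · n = -98.
Distance = |w · n| / |n| = |-98| / √888 ≈ 3.2887.

3.2887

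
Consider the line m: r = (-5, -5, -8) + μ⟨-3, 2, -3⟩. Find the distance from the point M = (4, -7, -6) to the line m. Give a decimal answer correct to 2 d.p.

5.17

Taking (-5, -5, -8) on m with direction v = (-3, 2, -3): w = M − (-5, -5, -8) = (9, -2, 2), and w × v = (2, 21, 12).
Distance = |w × v| / |v| = √589 / √22 ≈ 5.17.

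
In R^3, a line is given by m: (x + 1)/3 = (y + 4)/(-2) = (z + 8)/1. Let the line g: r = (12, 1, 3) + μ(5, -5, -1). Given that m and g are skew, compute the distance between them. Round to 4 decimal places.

6.4695

m has direction (3, -2, 1) through (-1, -4, -8).
Common perpendicular direction n = (3, -2, 1) × (5, -5, -1) = (7, 8, -5).
With w = (12, 1, 3) − (-1, -4, -8) = (13, 5, 11), w · n = 76.
Distance = |w · n| / |n| = |76| / √138 ≈ 6.4695.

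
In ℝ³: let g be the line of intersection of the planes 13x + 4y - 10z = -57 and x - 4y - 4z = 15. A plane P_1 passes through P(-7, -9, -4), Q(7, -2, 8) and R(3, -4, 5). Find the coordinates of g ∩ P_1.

Direction of g: (13, 4, -10) × (1, -4, -4) = (-56, 42, -56).
A point on g: solving the two plane equations with x = -13 gives (-13, 3, -10).
PQ = (14, 7, 12), PR = (10, 5, 9); a normal to P_1 is PQ × PR = (3, -6, 0).
Using P: P_1 has equation 3x - 6y = 33.
Substitute r = (-13, 3, -10) + t(-56, 42, -56) into the plane: -57 + (-420)t = 33, so t = -3/14.
Intersection: (-13, 3, -10) + (-3/14)·(-56, 42, -56) = (-1, -6, 2).

(-1, -6, 2)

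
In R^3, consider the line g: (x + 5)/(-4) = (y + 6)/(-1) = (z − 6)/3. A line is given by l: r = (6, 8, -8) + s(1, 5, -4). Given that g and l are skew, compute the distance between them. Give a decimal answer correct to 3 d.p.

1.450

g has direction (-4, -1, 3) through (-5, -6, 6).
Common perpendicular direction n = (-4, -1, 3) × (1, 5, -4) = (-11, -13, -19).
With w = (6, 8, -8) − (-5, -6, 6) = (11, 14, -14), w · n = -37.
Distance = |w · n| / |n| = |-37| / √651 ≈ 1.450.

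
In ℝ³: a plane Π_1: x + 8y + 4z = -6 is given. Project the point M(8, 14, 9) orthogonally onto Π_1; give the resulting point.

(6, -2, 1)

Foot = M − λn with λ = (n·M − d)/|n|² = (156 − (-6))/81 = 2.
Foot = (8, 14, 9) − 2·(1, 8, 4) = (6, -2, 1).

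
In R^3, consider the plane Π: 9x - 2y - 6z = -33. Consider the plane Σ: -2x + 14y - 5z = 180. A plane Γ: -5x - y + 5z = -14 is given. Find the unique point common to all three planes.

(-7, 9, -8)

Solving the 3×3 linear system 9x - 2y - 6z = -33, -2x + 14y - 5z = 180, -5x - y + 5z = -14 (e.g. by elimination or Cramer's rule, determinant = 83) gives (-7, 9, -8).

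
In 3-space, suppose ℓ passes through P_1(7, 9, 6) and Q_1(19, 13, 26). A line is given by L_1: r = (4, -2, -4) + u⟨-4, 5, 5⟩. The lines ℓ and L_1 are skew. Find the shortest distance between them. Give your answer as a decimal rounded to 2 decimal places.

A direction vector for ℓ is Q_1 − P_1 = (12, 4, 20).
Common perpendicular direction n = (12, 4, 20) × (-4, 5, 5) = (-80, -140, 76).
With w = (4, -2, -4) − (7, 9, 6) = (-3, -11, -10), w · n = 1020.
Distance = |w · n| / |n| = |1020| / √31776 ≈ 5.72.

5.72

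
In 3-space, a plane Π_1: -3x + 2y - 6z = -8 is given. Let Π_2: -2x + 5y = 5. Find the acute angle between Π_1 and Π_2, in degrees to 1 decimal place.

cos θ = |n₁·n₂| / (|n₁||n₂|) = |16| / (√49 · √29).
θ = arccos(0.42445) ≈ 64.9°.

64.9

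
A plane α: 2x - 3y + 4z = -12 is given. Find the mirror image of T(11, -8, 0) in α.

(3, 4, -16)

λ = (n·T − d)/|n|² = (46 − (-12))/29 = 2.
Reflection = T − 2λn = (11, -8, 0) − 4·(2, -3, 4) = (3, 4, -16).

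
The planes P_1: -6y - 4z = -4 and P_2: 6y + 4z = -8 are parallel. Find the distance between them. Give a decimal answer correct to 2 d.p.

Rescale P_2 by 1/(-1): -6y - 4z = 8. Then distance = |-4 − 8| / √52 ≈ 1.66.

1.66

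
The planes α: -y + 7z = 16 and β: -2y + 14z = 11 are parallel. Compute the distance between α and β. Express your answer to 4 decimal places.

Rescale β by 1/2: -y + 7z = 11/2. Then distance = |16 − (11/2)| / √50 ≈ 1.4849.

1.4849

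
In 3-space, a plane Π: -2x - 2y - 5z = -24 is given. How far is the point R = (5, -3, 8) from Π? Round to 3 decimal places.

3.482

n·R − d = (-2)·(5) + (-2)·(-3) + (-5)·(8) − (-24) = -20; |n| = √33.
Distance = |-20| / √33 = 20/√33 ≈ 3.482.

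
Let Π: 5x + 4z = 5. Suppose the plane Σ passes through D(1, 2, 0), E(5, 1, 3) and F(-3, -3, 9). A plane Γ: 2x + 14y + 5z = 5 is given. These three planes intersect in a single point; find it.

(-3, -1, 5)

DE = (4, -1, 3), DF = (-4, -5, 9); a normal to Σ is DE × DF = (6, -48, -24).
Using D: Σ has equation 6x - 48y - 24z = -90.
Solving the 3×3 linear system 5x + 4z = 5, 6x - 48y - 24z = -90, 2x + 14y + 5z = 5 (e.g. by elimination or Cramer's rule, determinant = 1200) gives (-3, -1, 5).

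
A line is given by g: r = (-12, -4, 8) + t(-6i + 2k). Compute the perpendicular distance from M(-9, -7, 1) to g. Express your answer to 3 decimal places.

6.434

Taking (-12, -4, 8) on g with direction v = (-6, 0, 2): w = M − (-12, -4, 8) = (3, -3, -7), and w × v = (-6, 36, -18).
Distance = |w × v| / |v| = √1656 / √40 ≈ 6.434.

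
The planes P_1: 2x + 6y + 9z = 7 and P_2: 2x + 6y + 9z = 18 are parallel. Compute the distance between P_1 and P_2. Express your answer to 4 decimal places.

Same normal n = (2, 6, 9) with |n| = √121; distance = |7 − 18| / |n| = 11/√121 ≈ 1.0000.

1.0000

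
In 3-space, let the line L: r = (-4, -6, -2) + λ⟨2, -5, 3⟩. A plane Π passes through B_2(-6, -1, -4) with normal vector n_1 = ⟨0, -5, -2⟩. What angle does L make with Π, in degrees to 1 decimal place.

34.9

Π: n_1·r = n_1·B_2 gives -5y - 2z = 13.
sin θ = |n·v| / (|n||v|) = |19| / (√29 · √38) = 0.57235.
θ ≈ 34.9°.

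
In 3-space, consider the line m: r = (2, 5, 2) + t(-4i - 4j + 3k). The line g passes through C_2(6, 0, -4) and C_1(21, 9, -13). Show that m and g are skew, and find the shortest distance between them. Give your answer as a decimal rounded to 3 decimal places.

5.632

A direction vector for g is C_1 − C_2 = (15, 9, -9).
Common perpendicular direction n = (-4, -4, 3) × (15, 9, -9) = (9, 9, 24).
With w = (6, 0, -4) − (2, 5, 2) = (4, -5, -6), w · n = -153.
Since n ≠ 0 the lines are not parallel, and w · n = -153 ≠ 0 so they do not intersect; hence they are skew.
Distance = |w · n| / |n| = |-153| / √738 ≈ 5.632.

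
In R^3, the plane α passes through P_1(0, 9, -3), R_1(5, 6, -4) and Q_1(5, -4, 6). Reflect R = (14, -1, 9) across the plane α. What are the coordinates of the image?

(6, -11, -1)

P_1R_1 = (5, -3, -1), P_1Q_1 = (5, -13, 9); a normal to α is P_1R_1 × P_1Q_1 = (-40, -50, -50).
Using P_1: α has equation -40x - 50y - 50z = -300.
λ = (n·R − d)/|n|² = (-960 − (-300))/6600 = -1/10.
Reflection = R − 2λn = (14, -1, 9) − (-1/5)·(-40, -50, -50) = (6, -11, -1).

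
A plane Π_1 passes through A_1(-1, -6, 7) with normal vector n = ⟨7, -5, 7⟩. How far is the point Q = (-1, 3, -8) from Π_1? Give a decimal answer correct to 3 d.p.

Π_1: n·r = n·A_1 gives 7x - 5y + 7z = 72.
n·Q − d = (7)·(-1) + (-5)·(3) + (7)·(-8) − 72 = -150; |n| = √123.
Distance = |-150| / √123 = 150/√123 ≈ 13.525.

13.525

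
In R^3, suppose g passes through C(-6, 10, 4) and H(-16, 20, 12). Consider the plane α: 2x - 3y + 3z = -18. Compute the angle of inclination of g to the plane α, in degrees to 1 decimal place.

A direction vector for g is H − C = (-10, 10, 8).
sin θ = |n·v| / (|n||v|) = |-26| / (√22 · √264) = 0.34116.
θ ≈ 19.9°.

19.9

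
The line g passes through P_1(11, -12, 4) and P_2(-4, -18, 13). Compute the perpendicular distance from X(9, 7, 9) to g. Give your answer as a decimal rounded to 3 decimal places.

A direction vector for g is P_2 − P_1 = (-15, -6, 9).
Taking (11, -12, 4) on g with direction v = (-15, -6, 9): w = X − (11, -12, 4) = (-2, 19, 5), and w × v = (201, -57, 297).
Distance = |w × v| / |v| = √131859 / √342 ≈ 19.635.

19.635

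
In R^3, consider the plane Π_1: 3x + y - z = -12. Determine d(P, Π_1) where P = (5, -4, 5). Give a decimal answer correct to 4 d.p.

n·P − d = (3)·(5) + (1)·(-4) + (-1)·(5) − (-12) = 18; |n| = √11.
Distance = |18| / √11 = 18/√11 ≈ 5.4272.

5.4272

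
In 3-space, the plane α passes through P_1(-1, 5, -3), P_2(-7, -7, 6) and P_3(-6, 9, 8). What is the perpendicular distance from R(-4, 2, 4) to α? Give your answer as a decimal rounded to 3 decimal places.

P_1P_2 = (-6, -12, 9), P_1P_3 = (-5, 4, 11); a normal to α is P_1P_2 × P_1P_3 = (-168, 21, -84).
Using P_1: α has equation -168x + 21y - 84z = 525.
n·R − d = (-168)·(-4) + (21)·(2) + (-84)·(4) − 525 = -147; |n| = √35721.
Distance = |-147| / √35721 = 147/√35721 ≈ 0.778.

0.778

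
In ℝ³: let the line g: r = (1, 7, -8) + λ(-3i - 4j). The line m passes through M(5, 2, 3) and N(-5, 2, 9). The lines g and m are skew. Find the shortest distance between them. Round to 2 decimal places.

12.52

A direction vector for m is N − M = (-10, 0, 6).
Common perpendicular direction n = (-3, -4, 0) × (-10, 0, 6) = (-24, 18, -40).
With w = (5, 2, 3) − (1, 7, -8) = (4, -5, 11), w · n = -626.
Distance = |w · n| / |n| = |-626| / √2500 ≈ 12.52.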